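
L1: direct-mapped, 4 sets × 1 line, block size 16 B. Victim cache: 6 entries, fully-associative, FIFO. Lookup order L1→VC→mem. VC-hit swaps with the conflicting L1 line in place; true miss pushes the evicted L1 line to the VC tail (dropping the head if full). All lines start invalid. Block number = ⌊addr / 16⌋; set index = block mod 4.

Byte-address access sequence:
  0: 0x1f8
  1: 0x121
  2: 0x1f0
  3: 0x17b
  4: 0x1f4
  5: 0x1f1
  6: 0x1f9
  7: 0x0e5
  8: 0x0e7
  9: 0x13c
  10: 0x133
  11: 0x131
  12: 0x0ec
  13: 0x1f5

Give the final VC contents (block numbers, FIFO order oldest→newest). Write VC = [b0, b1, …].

VC = [23, 18, 19]

0: 0x1f8 (blk 31, set 3) → MISS  vc=[]
1: 0x121 (blk 18, set 2) → MISS  vc=[]
2: 0x1f0 (blk 31, set 3) → L1-HIT  vc=[]
3: 0x17b (blk 23, set 3) → MISS  vc=[31]
4: 0x1f4 (blk 31, set 3) → VC-HIT  vc=[23]
5: 0x1f1 (blk 31, set 3) → L1-HIT  vc=[23]
6: 0x1f9 (blk 31, set 3) → L1-HIT  vc=[23]
7: 0xe5 (blk 14, set 2) → MISS  vc=[23, 18]
8: 0xe7 (blk 14, set 2) → L1-HIT  vc=[23, 18]
9: 0x13c (blk 19, set 3) → MISS  vc=[23, 18, 31]
10: 0x133 (blk 19, set 3) → L1-HIT  vc=[23, 18, 31]
11: 0x131 (blk 19, set 3) → L1-HIT  vc=[23, 18, 31]
12: 0xec (blk 14, set 2) → L1-HIT  vc=[23, 18, 31]
13: 0x1f5 (blk 31, set 3) → VC-HIT  vc=[23, 18, 19]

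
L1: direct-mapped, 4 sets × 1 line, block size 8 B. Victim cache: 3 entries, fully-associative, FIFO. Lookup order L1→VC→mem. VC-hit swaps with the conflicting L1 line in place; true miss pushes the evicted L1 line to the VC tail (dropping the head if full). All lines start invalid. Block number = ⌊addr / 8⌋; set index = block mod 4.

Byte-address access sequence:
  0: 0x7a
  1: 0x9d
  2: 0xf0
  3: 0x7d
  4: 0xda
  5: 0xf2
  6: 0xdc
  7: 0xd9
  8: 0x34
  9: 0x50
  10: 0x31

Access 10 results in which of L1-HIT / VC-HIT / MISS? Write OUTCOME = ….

  [0] addr=0x7a blk=15 s=3: MISS | VC []
  [1] addr=0x9d blk=19 s=3: MISS | VC [15]
  [2] addr=0xf0 blk=30 s=2: MISS | VC [15]
  [3] addr=0x7d blk=15 s=3: VC-HIT | VC [19]
  [4] addr=0xda blk=27 s=3: MISS | VC [19, 15]
  [5] addr=0xf2 blk=30 s=2: L1-HIT | VC [19, 15]
  [6] addr=0xdc blk=27 s=3: L1-HIT | VC [19, 15]
  [7] addr=0xd9 blk=27 s=3: L1-HIT | VC [19, 15]
  [8] addr=0x34 blk=6 s=2: MISS | VC [19, 15, 30]
  [9] addr=0x50 blk=10 s=2: MISS | VC [15, 30, 6]
  [10] addr=0x31 blk=6 s=2: VC-HIT | VC [15, 30, 10]

OUTCOME = VC-HIT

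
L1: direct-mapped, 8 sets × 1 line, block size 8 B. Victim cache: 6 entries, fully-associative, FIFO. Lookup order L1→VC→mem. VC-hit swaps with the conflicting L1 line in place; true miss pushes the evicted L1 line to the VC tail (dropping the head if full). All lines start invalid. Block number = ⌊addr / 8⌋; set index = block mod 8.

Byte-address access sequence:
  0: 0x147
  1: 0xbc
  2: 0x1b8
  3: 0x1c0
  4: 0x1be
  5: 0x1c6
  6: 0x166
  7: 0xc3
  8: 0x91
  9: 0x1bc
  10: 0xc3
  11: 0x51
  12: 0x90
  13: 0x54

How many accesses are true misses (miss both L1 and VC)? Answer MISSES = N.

MISSES = 8

#0 0x147→b40/s0 MISS; vc=[]
#1 0xbc→b23/s7 MISS; vc=[]
#2 0x1b8→b55/s7 MISS; vc=[23]
#3 0x1c0→b56/s0 MISS; vc=[23,40]
#4 0x1be→b55/s7 L1-HIT; vc=[23,40]
#5 0x1c6→b56/s0 L1-HIT; vc=[23,40]
#6 0x166→b44/s4 MISS; vc=[23,40]
#7 0xc3→b24/s0 MISS; vc=[23,40,56]
#8 0x91→b18/s2 MISS; vc=[23,40,56]
#9 0x1bc→b55/s7 L1-HIT; vc=[23,40,56]
#10 0xc3→b24/s0 L1-HIT; vc=[23,40,56]
#11 0x51→b10/s2 MISS; vc=[23,40,56,18]
#12 0x90→b18/s2 VC-HIT; vc=[23,40,56,10]
#13 0x54→b10/s2 VC-HIT; vc=[23,40,56,18]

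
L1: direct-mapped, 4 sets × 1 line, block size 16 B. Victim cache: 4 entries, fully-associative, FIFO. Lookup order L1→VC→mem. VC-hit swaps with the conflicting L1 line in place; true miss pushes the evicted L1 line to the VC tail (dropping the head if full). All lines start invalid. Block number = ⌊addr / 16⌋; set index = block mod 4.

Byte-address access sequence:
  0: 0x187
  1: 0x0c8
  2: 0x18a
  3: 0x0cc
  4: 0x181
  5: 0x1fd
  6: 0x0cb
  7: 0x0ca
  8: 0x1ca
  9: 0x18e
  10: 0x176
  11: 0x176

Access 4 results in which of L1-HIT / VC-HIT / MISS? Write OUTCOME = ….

  [0] addr=0x187 blk=24 s=0: MISS | VC []
  [1] addr=0xc8 blk=12 s=0: MISS | VC [24]
  [2] addr=0x18a blk=24 s=0: VC-HIT | VC [12]
  [3] addr=0xcc blk=12 s=0: VC-HIT | VC [24]
  [4] addr=0x181 blk=24 s=0: VC-HIT | VC [12]
  [5] addr=0x1fd blk=31 s=3: MISS | VC [12]
  [6] addr=0xcb blk=12 s=0: VC-HIT | VC [24]
  [7] addr=0xca blk=12 s=0: L1-HIT | VC [24]
  [8] addr=0x1ca blk=28 s=0: MISS | VC [24, 12]
  [9] addr=0x18e blk=24 s=0: VC-HIT | VC [28, 12]
  [10] addr=0x176 blk=23 s=3: MISS | VC [28, 12, 31]
  [11] addr=0x176 blk=23 s=3: L1-HIT | VC [28, 12, 31]

OUTCOME = VC-HIT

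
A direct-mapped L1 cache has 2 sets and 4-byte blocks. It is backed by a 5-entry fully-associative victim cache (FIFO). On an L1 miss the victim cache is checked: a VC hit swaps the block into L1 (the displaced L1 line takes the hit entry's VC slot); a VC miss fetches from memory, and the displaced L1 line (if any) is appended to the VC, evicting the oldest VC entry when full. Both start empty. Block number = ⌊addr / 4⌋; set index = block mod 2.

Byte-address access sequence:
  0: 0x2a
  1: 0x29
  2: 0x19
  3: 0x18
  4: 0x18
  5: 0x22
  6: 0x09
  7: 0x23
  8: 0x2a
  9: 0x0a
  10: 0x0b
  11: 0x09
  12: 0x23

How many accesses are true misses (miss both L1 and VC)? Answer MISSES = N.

0: 0x2a (blk 10, set 0) → MISS  vc=[]
1: 0x29 (blk 10, set 0) → L1-HIT  vc=[]
2: 0x19 (blk 6, set 0) → MISS  vc=[10]
3: 0x18 (blk 6, set 0) → L1-HIT  vc=[10]
4: 0x18 (blk 6, set 0) → L1-HIT  vc=[10]
5: 0x22 (blk 8, set 0) → MISS  vc=[10, 6]
6: 0x9 (blk 2, set 0) → MISS  vc=[10, 6, 8]
7: 0x23 (blk 8, set 0) → VC-HIT  vc=[10, 6, 2]
8: 0x2a (blk 10, set 0) → VC-HIT  vc=[8, 6, 2]
9: 0xa (blk 2, set 0) → VC-HIT  vc=[8, 6, 10]
10: 0xb (blk 2, set 0) → L1-HIT  vc=[8, 6, 10]
11: 0x9 (blk 2, set 0) → L1-HIT  vc=[8, 6, 10]
12: 0x23 (blk 8, set 0) → VC-HIT  vc=[2, 6, 10]

MISSES = 4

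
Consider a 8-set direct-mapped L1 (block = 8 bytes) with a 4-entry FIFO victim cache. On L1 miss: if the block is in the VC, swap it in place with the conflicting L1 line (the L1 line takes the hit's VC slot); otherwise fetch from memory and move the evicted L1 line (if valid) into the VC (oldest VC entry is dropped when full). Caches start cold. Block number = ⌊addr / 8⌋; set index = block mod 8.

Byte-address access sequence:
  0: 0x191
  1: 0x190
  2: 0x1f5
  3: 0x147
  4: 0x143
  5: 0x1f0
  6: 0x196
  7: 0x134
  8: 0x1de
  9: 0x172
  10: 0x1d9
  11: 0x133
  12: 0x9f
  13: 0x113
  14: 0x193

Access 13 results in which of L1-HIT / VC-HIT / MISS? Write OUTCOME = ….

OUTCOME = MISS

0: 0x191 (blk 50, set 2) → MISS  vc=[]
1: 0x190 (blk 50, set 2) → L1-HIT  vc=[]
2: 0x1f5 (blk 62, set 6) → MISS  vc=[]
3: 0x147 (blk 40, set 0) → MISS  vc=[]
4: 0x143 (blk 40, set 0) → L1-HIT  vc=[]
5: 0x1f0 (blk 62, set 6) → L1-HIT  vc=[]
6: 0x196 (blk 50, set 2) → L1-HIT  vc=[]
7: 0x134 (blk 38, set 6) → MISS  vc=[62]
8: 0x1de (blk 59, set 3) → MISS  vc=[62]
9: 0x172 (blk 46, set 6) → MISS  vc=[62, 38]
10: 0x1d9 (blk 59, set 3) → L1-HIT  vc=[62, 38]
11: 0x133 (blk 38, set 6) → VC-HIT  vc=[62, 46]
12: 0x9f (blk 19, set 3) → MISS  vc=[62, 46, 59]
13: 0x113 (blk 34, set 2) → MISS  vc=[62, 46, 59, 50]
14: 0x193 (blk 50, set 2) → VC-HIT  vc=[62, 46, 59, 34]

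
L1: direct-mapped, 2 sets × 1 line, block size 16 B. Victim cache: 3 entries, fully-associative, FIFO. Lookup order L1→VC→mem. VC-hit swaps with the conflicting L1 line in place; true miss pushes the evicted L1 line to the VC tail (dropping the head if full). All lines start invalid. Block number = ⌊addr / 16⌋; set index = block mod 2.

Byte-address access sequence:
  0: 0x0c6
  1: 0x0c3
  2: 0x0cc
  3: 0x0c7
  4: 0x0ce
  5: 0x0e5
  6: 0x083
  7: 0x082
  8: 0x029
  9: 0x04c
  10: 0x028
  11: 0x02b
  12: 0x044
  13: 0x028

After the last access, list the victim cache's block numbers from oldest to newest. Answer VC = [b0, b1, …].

VC = [14, 8, 4]

#0 0xc6→b12/s0 MISS; vc=[]
#1 0xc3→b12/s0 L1-HIT; vc=[]
#2 0xcc→b12/s0 L1-HIT; vc=[]
#3 0xc7→b12/s0 L1-HIT; vc=[]
#4 0xce→b12/s0 L1-HIT; vc=[]
#5 0xe5→b14/s0 MISS; vc=[12]
#6 0x83→b8/s0 MISS; vc=[12,14]
#7 0x82→b8/s0 L1-HIT; vc=[12,14]
#8 0x29→b2/s0 MISS; vc=[12,14,8]
#9 0x4c→b4/s0 MISS; vc=[14,8,2]
#10 0x28→b2/s0 VC-HIT; vc=[14,8,4]
#11 0x2b→b2/s0 L1-HIT; vc=[14,8,4]
#12 0x44→b4/s0 VC-HIT; vc=[14,8,2]
#13 0x28→b2/s0 VC-HIT; vc=[14,8,4]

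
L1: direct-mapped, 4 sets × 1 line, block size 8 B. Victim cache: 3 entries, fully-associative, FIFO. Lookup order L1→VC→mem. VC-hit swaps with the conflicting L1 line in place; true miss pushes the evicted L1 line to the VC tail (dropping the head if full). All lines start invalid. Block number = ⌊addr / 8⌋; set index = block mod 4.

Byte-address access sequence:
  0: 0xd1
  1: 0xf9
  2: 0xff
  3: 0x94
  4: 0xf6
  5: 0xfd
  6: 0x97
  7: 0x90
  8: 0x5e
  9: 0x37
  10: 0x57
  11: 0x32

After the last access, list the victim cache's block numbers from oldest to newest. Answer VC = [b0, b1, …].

VC = [31, 18, 10]

0: 0xd1 (blk 26, set 2) → MISS  vc=[]
1: 0xf9 (blk 31, set 3) → MISS  vc=[]
2: 0xff (blk 31, set 3) → L1-HIT  vc=[]
3: 0x94 (blk 18, set 2) → MISS  vc=[26]
4: 0xf6 (blk 30, set 2) → MISS  vc=[26, 18]
5: 0xfd (blk 31, set 3) → L1-HIT  vc=[26, 18]
6: 0x97 (blk 18, set 2) → VC-HIT  vc=[26, 30]
7: 0x90 (blk 18, set 2) → L1-HIT  vc=[26, 30]
8: 0x5e (blk 11, set 3) → MISS  vc=[26, 30, 31]
9: 0x37 (blk 6, set 2) → MISS  vc=[30, 31, 18]
10: 0x57 (blk 10, set 2) → MISS  vc=[31, 18, 6]
11: 0x32 (blk 6, set 2) → VC-HIT  vc=[31, 18, 10]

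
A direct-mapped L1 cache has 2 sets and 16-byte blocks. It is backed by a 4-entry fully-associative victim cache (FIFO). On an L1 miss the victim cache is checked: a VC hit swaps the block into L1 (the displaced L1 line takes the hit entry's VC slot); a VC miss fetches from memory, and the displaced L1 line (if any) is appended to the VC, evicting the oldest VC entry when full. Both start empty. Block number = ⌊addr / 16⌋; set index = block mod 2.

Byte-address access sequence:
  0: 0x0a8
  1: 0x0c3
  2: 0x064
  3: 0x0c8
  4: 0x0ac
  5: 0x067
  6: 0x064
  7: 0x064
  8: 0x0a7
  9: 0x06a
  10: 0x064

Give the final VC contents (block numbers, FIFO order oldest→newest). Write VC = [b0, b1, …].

#0 0xa8→b10/s0 MISS; vc=[]
#1 0xc3→b12/s0 MISS; vc=[10]
#2 0x64→b6/s0 MISS; vc=[10,12]
#3 0xc8→b12/s0 VC-HIT; vc=[10,6]
#4 0xac→b10/s0 VC-HIT; vc=[12,6]
#5 0x67→b6/s0 VC-HIT; vc=[12,10]
#6 0x64→b6/s0 L1-HIT; vc=[12,10]
#7 0x64→b6/s0 L1-HIT; vc=[12,10]
#8 0xa7→b10/s0 VC-HIT; vc=[12,6]
#9 0x6a→b6/s0 VC-HIT; vc=[12,10]
#10 0x64→b6/s0 L1-HIT; vc=[12,10]

VC = [12, 10]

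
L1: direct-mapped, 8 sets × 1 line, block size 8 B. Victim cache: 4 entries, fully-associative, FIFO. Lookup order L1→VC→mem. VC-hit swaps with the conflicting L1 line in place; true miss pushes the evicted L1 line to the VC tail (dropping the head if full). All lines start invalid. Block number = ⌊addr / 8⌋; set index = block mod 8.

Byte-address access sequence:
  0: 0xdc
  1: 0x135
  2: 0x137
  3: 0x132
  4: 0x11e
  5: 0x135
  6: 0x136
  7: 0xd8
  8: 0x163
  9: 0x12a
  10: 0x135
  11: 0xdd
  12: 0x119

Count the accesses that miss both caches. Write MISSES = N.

0: 0xdc (blk 27, set 3) → MISS  vc=[]
1: 0x135 (blk 38, set 6) → MISS  vc=[]
2: 0x137 (blk 38, set 6) → L1-HIT  vc=[]
3: 0x132 (blk 38, set 6) → L1-HIT  vc=[]
4: 0x11e (blk 35, set 3) → MISS  vc=[27]
5: 0x135 (blk 38, set 6) → L1-HIT  vc=[27]
6: 0x136 (blk 38, set 6) → L1-HIT  vc=[27]
7: 0xd8 (blk 27, set 3) → VC-HIT  vc=[35]
8: 0x163 (blk 44, set 4) → MISS  vc=[35]
9: 0x12a (blk 37, set 5) → MISS  vc=[35]
10: 0x135 (blk 38, set 6) → L1-HIT  vc=[35]
11: 0xdd (blk 27, set 3) → L1-HIT  vc=[35]
12: 0x119 (blk 35, set 3) → VC-HIT  vc=[27]

MISSES = 5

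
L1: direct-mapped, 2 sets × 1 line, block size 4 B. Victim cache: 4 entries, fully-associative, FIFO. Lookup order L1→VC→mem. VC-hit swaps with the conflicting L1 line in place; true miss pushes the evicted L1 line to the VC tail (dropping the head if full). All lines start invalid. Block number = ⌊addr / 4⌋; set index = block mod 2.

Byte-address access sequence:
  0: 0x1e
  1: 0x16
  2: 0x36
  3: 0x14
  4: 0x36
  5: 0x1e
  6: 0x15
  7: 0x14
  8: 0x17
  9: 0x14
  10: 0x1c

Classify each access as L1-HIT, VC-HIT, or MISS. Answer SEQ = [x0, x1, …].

SEQ = [MISS, MISS, MISS, VC-HIT, VC-HIT, VC-HIT, VC-HIT, L1-HIT, L1-HIT, L1-HIT, VC-HIT]

  [0] addr=0x1e blk=7 s=1: MISS | VC []
  [1] addr=0x16 blk=5 s=1: MISS | VC [7]
  [2] addr=0x36 blk=13 s=1: MISS | VC [7, 5]
  [3] addr=0x14 blk=5 s=1: VC-HIT | VC [7, 13]
  [4] addr=0x36 blk=13 s=1: VC-HIT | VC [7, 5]
  [5] addr=0x1e blk=7 s=1: VC-HIT | VC [13, 5]
  [6] addr=0x15 blk=5 s=1: VC-HIT | VC [13, 7]
  [7] addr=0x14 blk=5 s=1: L1-HIT | VC [13, 7]
  [8] addr=0x17 blk=5 s=1: L1-HIT | VC [13, 7]
  [9] addr=0x14 blk=5 s=1: L1-HIT | VC [13, 7]
  [10] addr=0x1c blk=7 s=1: VC-HIT | VC [13, 5]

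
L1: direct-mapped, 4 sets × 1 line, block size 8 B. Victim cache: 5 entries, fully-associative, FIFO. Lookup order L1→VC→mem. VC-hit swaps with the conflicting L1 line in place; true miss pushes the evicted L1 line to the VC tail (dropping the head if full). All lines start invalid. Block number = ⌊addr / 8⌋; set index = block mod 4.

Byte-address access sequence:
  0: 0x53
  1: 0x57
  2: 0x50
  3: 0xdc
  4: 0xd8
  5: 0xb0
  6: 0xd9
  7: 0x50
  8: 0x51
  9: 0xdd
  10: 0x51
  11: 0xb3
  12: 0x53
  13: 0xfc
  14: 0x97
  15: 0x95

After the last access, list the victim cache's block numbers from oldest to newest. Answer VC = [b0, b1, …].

VC = [22, 27, 10]

  [0] addr=0x53 blk=10 s=2: MISS | VC []
  [1] addr=0x57 blk=10 s=2: L1-HIT | VC []
  [2] addr=0x50 blk=10 s=2: L1-HIT | VC []
  [3] addr=0xdc blk=27 s=3: MISS | VC []
  [4] addr=0xd8 blk=27 s=3: L1-HIT | VC []
  [5] addr=0xb0 blk=22 s=2: MISS | VC [10]
  [6] addr=0xd9 blk=27 s=3: L1-HIT | VC [10]
  [7] addr=0x50 blk=10 s=2: VC-HIT | VC [22]
  [8] addr=0x51 blk=10 s=2: L1-HIT | VC [22]
  [9] addr=0xdd blk=27 s=3: L1-HIT | VC [22]
  [10] addr=0x51 blk=10 s=2: L1-HIT | VC [22]
  [11] addr=0xb3 blk=22 s=2: VC-HIT | VC [10]
  [12] addr=0x53 blk=10 s=2: VC-HIT | VC [22]
  [13] addr=0xfc blk=31 s=3: MISS | VC [22, 27]
  [14] addr=0x97 blk=18 s=2: MISS | VC [22, 27, 10]
  [15] addr=0x95 blk=18 s=2: L1-HIT | VC [22, 27, 10]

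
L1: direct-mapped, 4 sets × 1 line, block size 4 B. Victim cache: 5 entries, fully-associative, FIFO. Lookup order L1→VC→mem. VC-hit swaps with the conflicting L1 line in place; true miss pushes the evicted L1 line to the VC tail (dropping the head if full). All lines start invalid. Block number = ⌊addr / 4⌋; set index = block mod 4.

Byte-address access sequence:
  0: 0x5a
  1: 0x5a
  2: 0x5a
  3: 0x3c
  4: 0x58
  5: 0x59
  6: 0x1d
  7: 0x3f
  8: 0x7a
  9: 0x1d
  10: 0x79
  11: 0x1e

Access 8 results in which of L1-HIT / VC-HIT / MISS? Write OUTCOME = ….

OUTCOME = MISS

  [0] addr=0x5a blk=22 s=2: MISS | VC []
  [1] addr=0x5a blk=22 s=2: L1-HIT | VC []
  [2] addr=0x5a blk=22 s=2: L1-HIT | VC []
  [3] addr=0x3c blk=15 s=3: MISS | VC []
  [4] addr=0x58 blk=22 s=2: L1-HIT | VC []
  [5] addr=0x59 blk=22 s=2: L1-HIT | VC []
  [6] addr=0x1d blk=7 s=3: MISS | VC [15]
  [7] addr=0x3f blk=15 s=3: VC-HIT | VC [7]
  [8] addr=0x7a blk=30 s=2: MISS | VC [7, 22]
  [9] addr=0x1d blk=7 s=3: VC-HIT | VC [15, 22]
  [10] addr=0x79 blk=30 s=2: L1-HIT | VC [15, 22]
  [11] addr=0x1e blk=7 s=3: L1-HIT | VC [15, 22]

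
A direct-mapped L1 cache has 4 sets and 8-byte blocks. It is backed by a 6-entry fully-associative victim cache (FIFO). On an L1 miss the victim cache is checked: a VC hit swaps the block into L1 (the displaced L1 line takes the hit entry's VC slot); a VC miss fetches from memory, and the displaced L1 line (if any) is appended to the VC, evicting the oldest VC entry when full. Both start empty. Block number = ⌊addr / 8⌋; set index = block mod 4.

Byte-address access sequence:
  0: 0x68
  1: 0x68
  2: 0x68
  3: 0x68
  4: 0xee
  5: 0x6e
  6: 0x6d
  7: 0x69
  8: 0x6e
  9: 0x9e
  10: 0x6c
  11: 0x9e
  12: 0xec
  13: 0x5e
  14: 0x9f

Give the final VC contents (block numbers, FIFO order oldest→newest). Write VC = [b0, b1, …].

0: 0x68 (blk 13, set 1) → MISS  vc=[]
1: 0x68 (blk 13, set 1) → L1-HIT  vc=[]
2: 0x68 (blk 13, set 1) → L1-HIT  vc=[]
3: 0x68 (blk 13, set 1) → L1-HIT  vc=[]
4: 0xee (blk 29, set 1) → MISS  vc=[13]
5: 0x6e (blk 13, set 1) → VC-HIT  vc=[29]
6: 0x6d (blk 13, set 1) → L1-HIT  vc=[29]
7: 0x69 (blk 13, set 1) → L1-HIT  vc=[29]
8: 0x6e (blk 13, set 1) → L1-HIT  vc=[29]
9: 0x9e (blk 19, set 3) → MISS  vc=[29]
10: 0x6c (blk 13, set 1) → L1-HIT  vc=[29]
11: 0x9e (blk 19, set 3) → L1-HIT  vc=[29]
12: 0xec (blk 29, set 1) → VC-HIT  vc=[13]
13: 0x5e (blk 11, set 3) → MISS  vc=[13, 19]
14: 0x9f (blk 19, set 3) → VC-HIT  vc=[13, 11]

VC = [13, 11]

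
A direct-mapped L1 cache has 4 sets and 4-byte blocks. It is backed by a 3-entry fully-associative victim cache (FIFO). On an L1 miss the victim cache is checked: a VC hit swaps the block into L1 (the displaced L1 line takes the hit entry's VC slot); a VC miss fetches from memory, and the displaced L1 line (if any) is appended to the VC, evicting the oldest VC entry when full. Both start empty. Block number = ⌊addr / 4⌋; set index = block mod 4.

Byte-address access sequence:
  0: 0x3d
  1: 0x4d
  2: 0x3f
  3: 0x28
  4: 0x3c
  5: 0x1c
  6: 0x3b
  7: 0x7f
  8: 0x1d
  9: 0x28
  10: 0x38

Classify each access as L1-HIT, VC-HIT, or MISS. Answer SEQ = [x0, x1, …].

0: 0x3d (blk 15, set 3) → MISS  vc=[]
1: 0x4d (blk 19, set 3) → MISS  vc=[15]
2: 0x3f (blk 15, set 3) → VC-HIT  vc=[19]
3: 0x28 (blk 10, set 2) → MISS  vc=[19]
4: 0x3c (blk 15, set 3) → L1-HIT  vc=[19]
5: 0x1c (blk 7, set 3) → MISS  vc=[19, 15]
6: 0x3b (blk 14, set 2) → MISS  vc=[19, 15, 10]
7: 0x7f (blk 31, set 3) → MISS  vc=[15, 10, 7]
8: 0x1d (blk 7, set 3) → VC-HIT  vc=[15, 10, 31]
9: 0x28 (blk 10, set 2) → VC-HIT  vc=[15, 14, 31]
10: 0x38 (blk 14, set 2) → VC-HIT  vc=[15, 10, 31]

SEQ = [MISS, MISS, VC-HIT, MISS, L1-HIT, MISS, MISS, MISS, VC-HIT, VC-HIT, VC-HIT]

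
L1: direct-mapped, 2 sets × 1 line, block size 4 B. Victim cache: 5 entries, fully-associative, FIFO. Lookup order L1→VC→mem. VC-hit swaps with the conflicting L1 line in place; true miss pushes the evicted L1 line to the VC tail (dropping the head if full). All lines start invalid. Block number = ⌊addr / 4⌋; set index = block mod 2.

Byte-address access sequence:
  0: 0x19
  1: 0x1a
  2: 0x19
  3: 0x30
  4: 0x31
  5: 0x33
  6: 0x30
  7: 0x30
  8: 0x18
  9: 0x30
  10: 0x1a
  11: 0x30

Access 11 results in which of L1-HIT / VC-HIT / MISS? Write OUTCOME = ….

OUTCOME = VC-HIT

  [0] addr=0x19 blk=6 s=0: MISS | VC []
  [1] addr=0x1a blk=6 s=0: L1-HIT | VC []
  [2] addr=0x19 blk=6 s=0: L1-HIT | VC []
  [3] addr=0x30 blk=12 s=0: MISS | VC [6]
  [4] addr=0x31 blk=12 s=0: L1-HIT | VC [6]
  [5] addr=0x33 blk=12 s=0: L1-HIT | VC [6]
  [6] addr=0x30 blk=12 s=0: L1-HIT | VC [6]
  [7] addr=0x30 blk=12 s=0: L1-HIT | VC [6]
  [8] addr=0x18 blk=6 s=0: VC-HIT | VC [12]
  [9] addr=0x30 blk=12 s=0: VC-HIT | VC [6]
  [10] addr=0x1a blk=6 s=0: VC-HIT | VC [12]
  [11] addr=0x30 blk=12 s=0: VC-HIT | VC [6]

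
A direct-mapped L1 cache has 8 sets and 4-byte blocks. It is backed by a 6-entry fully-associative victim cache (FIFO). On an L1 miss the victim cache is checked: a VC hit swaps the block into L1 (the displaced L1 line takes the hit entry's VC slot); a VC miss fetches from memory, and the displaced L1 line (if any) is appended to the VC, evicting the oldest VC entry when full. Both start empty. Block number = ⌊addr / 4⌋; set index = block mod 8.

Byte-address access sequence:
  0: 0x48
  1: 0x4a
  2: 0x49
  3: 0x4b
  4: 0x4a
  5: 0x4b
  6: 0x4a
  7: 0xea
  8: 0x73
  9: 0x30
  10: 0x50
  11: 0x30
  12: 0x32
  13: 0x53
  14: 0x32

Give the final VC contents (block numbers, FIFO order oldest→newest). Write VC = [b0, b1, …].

VC = [18, 28, 20]

0: 0x48 (blk 18, set 2) → MISS  vc=[]
1: 0x4a (blk 18, set 2) → L1-HIT  vc=[]
2: 0x49 (blk 18, set 2) → L1-HIT  vc=[]
3: 0x4b (blk 18, set 2) → L1-HIT  vc=[]
4: 0x4a (blk 18, set 2) → L1-HIT  vc=[]
5: 0x4b (blk 18, set 2) → L1-HIT  vc=[]
6: 0x4a (blk 18, set 2) → L1-HIT  vc=[]
7: 0xea (blk 58, set 2) → MISS  vc=[18]
8: 0x73 (blk 28, set 4) → MISS  vc=[18]
9: 0x30 (blk 12, set 4) → MISS  vc=[18, 28]
10: 0x50 (blk 20, set 4) → MISS  vc=[18, 28, 12]
11: 0x30 (blk 12, set 4) → VC-HIT  vc=[18, 28, 20]
12: 0x32 (blk 12, set 4) → L1-HIT  vc=[18, 28, 20]
13: 0x53 (blk 20, set 4) → VC-HIT  vc=[18, 28, 12]
14: 0x32 (blk 12, set 4) → VC-HIT  vc=[18, 28, 20]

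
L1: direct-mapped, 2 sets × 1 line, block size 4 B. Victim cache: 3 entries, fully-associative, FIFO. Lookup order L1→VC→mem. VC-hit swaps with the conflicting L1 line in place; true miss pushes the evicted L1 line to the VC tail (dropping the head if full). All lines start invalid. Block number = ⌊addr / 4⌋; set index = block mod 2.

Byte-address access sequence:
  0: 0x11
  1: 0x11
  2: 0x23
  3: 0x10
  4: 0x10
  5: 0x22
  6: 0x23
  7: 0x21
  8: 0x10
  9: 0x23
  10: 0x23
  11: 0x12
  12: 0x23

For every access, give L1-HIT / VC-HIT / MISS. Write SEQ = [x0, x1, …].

#0 0x11→b4/s0 MISS; vc=[]
#1 0x11→b4/s0 L1-HIT; vc=[]
#2 0x23→b8/s0 MISS; vc=[4]
#3 0x10→b4/s0 VC-HIT; vc=[8]
#4 0x10→b4/s0 L1-HIT; vc=[8]
#5 0x22→b8/s0 VC-HIT; vc=[4]
#6 0x23→b8/s0 L1-HIT; vc=[4]
#7 0x21→b8/s0 L1-HIT; vc=[4]
#8 0x10→b4/s0 VC-HIT; vc=[8]
#9 0x23→b8/s0 VC-HIT; vc=[4]
#10 0x23→b8/s0 L1-HIT; vc=[4]
#11 0x12→b4/s0 VC-HIT; vc=[8]
#12 0x23→b8/s0 VC-HIT; vc=[4]

SEQ = [MISS, L1-HIT, MISS, VC-HIT, L1-HIT, VC-HIT, L1-HIT, L1-HIT, VC-HIT, VC-HIT, L1-HIT, VC-HIT, VC-HIT]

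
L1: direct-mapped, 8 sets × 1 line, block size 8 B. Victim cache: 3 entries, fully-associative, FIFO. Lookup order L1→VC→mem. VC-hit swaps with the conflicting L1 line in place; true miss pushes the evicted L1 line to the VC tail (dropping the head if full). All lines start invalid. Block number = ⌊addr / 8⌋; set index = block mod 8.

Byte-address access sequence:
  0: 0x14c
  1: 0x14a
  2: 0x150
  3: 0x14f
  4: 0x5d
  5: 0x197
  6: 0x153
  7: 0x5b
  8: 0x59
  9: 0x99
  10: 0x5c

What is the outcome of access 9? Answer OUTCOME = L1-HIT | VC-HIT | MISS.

  [0] addr=0x14c blk=41 s=1: MISS | VC []
  [1] addr=0x14a blk=41 s=1: L1-HIT | VC []
  [2] addr=0x150 blk=42 s=2: MISS | VC []
  [3] addr=0x14f blk=41 s=1: L1-HIT | VC []
  [4] addr=0x5d blk=11 s=3: MISS | VC []
  [5] addr=0x197 blk=50 s=2: MISS | VC [42]
  [6] addr=0x153 blk=42 s=2: VC-HIT | VC [50]
  [7] addr=0x5b blk=11 s=3: L1-HIT | VC [50]
  [8] addr=0x59 blk=11 s=3: L1-HIT | VC [50]
  [9] addr=0x99 blk=19 s=3: MISS | VC [50, 11]
  [10] addr=0x5c blk=11 s=3: VC-HIT | VC [50, 19]

OUTCOME = MISS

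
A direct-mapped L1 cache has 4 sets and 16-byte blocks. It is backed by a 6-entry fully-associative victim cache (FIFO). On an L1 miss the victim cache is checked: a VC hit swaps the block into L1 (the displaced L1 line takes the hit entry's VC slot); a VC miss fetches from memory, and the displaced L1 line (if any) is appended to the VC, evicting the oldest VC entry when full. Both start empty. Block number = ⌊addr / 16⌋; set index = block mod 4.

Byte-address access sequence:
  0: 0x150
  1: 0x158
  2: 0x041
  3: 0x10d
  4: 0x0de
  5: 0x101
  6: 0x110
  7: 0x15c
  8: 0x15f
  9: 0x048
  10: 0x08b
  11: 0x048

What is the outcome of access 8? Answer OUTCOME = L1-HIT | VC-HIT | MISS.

  [0] addr=0x150 blk=21 s=1: MISS | VC []
  [1] addr=0x158 blk=21 s=1: L1-HIT | VC []
  [2] addr=0x41 blk=4 s=0: MISS | VC []
  [3] addr=0x10d blk=16 s=0: MISS | VC [4]
  [4] addr=0xde blk=13 s=1: MISS | VC [4, 21]
  [5] addr=0x101 blk=16 s=0: L1-HIT | VC [4, 21]
  [6] addr=0x110 blk=17 s=1: MISS | VC [4, 21, 13]
  [7] addr=0x15c blk=21 s=1: VC-HIT | VC [4, 17, 13]
  [8] addr=0x15f blk=21 s=1: L1-HIT | VC [4, 17, 13]
  [9] addr=0x48 blk=4 s=0: VC-HIT | VC [16, 17, 13]
  [10] addr=0x8b blk=8 s=0: MISS | VC [16, 17, 13, 4]
  [11] addr=0x48 blk=4 s=0: VC-HIT | VC [16, 17, 13, 8]

OUTCOME = L1-HIT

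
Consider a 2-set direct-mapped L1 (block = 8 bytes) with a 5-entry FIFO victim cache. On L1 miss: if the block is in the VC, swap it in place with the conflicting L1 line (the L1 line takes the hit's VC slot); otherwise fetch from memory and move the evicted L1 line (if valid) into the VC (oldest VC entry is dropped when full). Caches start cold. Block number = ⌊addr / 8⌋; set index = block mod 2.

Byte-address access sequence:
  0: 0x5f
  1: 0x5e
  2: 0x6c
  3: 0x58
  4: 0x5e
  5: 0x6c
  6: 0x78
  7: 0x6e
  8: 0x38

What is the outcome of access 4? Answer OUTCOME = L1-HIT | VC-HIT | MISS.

  [0] addr=0x5f blk=11 s=1: MISS | VC []
  [1] addr=0x5e blk=11 s=1: L1-HIT | VC []
  [2] addr=0x6c blk=13 s=1: MISS | VC [11]
  [3] addr=0x58 blk=11 s=1: VC-HIT | VC [13]
  [4] addr=0x5e blk=11 s=1: L1-HIT | VC [13]
  [5] addr=0x6c blk=13 s=1: VC-HIT | VC [11]
  [6] addr=0x78 blk=15 s=1: MISS | VC [11, 13]
  [7] addr=0x6e blk=13 s=1: VC-HIT | VC [11, 15]
  [8] addr=0x38 blk=7 s=1: MISS | VC [11, 15, 13]

OUTCOME = L1-HIT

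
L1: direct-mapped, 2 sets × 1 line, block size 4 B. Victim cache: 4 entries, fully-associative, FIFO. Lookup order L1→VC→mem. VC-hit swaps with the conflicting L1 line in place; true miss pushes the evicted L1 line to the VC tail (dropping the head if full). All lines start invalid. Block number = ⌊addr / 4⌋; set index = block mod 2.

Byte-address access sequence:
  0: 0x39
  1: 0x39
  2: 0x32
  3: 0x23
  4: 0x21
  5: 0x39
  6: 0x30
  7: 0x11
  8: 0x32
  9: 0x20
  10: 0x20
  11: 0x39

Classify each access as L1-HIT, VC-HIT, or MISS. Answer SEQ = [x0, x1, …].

0: 0x39 (blk 14, set 0) → MISS  vc=[]
1: 0x39 (blk 14, set 0) → L1-HIT  vc=[]
2: 0x32 (blk 12, set 0) → MISS  vc=[14]
3: 0x23 (blk 8, set 0) → MISS  vc=[14, 12]
4: 0x21 (blk 8, set 0) → L1-HIT  vc=[14, 12]
5: 0x39 (blk 14, set 0) → VC-HIT  vc=[8, 12]
6: 0x30 (blk 12, set 0) → VC-HIT  vc=[8, 14]
7: 0x11 (blk 4, set 0) → MISS  vc=[8, 14, 12]
8: 0x32 (blk 12, set 0) → VC-HIT  vc=[8, 14, 4]
9: 0x20 (blk 8, set 0) → VC-HIT  vc=[12, 14, 4]
10: 0x20 (blk 8, set 0) → L1-HIT  vc=[12, 14, 4]
11: 0x39 (blk 14, set 0) → VC-HIT  vc=[12, 8, 4]

SEQ = [MISS, L1-HIT, MISS, MISS, L1-HIT, VC-HIT, VC-HIT, MISS, VC-HIT, VC-HIT, L1-HIT, VC-HIT]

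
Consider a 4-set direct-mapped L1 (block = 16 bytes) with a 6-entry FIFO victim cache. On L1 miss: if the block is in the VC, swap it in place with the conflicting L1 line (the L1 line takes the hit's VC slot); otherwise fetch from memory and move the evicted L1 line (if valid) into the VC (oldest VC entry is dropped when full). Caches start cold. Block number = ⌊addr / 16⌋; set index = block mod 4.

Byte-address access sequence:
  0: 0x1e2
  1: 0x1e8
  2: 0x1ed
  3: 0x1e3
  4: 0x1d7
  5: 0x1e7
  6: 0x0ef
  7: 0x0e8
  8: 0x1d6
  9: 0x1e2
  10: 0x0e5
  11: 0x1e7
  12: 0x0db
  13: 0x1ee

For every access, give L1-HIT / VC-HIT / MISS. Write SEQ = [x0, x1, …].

SEQ = [MISS, L1-HIT, L1-HIT, L1-HIT, MISS, L1-HIT, MISS, L1-HIT, L1-HIT, VC-HIT, VC-HIT, VC-HIT, MISS, L1-HIT]

0: 0x1e2 (blk 30, set 2) → MISS  vc=[]
1: 0x1e8 (blk 30, set 2) → L1-HIT  vc=[]
2: 0x1ed (blk 30, set 2) → L1-HIT  vc=[]
3: 0x1e3 (blk 30, set 2) → L1-HIT  vc=[]
4: 0x1d7 (blk 29, set 1) → MISS  vc=[]
5: 0x1e7 (blk 30, set 2) → L1-HIT  vc=[]
6: 0xef (blk 14, set 2) → MISS  vc=[30]
7: 0xe8 (blk 14, set 2) → L1-HIT  vc=[30]
8: 0x1d6 (blk 29, set 1) → L1-HIT  vc=[30]
9: 0x1e2 (blk 30, set 2) → VC-HIT  vc=[14]
10: 0xe5 (blk 14, set 2) → VC-HIT  vc=[30]
11: 0x1e7 (blk 30, set 2) → VC-HIT  vc=[14]
12: 0xdb (blk 13, set 1) → MISS  vc=[14, 29]
13: 0x1ee (blk 30, set 2) → L1-HIT  vc=[14, 29]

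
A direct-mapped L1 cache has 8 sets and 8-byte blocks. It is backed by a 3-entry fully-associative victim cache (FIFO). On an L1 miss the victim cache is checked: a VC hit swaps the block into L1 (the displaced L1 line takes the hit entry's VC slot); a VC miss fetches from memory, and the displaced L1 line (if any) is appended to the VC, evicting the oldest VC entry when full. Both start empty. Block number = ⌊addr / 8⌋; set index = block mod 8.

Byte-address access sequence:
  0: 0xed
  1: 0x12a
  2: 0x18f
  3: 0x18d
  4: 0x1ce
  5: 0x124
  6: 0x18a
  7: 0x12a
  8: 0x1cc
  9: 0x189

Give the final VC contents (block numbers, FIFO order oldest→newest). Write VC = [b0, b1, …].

0: 0xed (blk 29, set 5) → MISS  vc=[]
1: 0x12a (blk 37, set 5) → MISS  vc=[29]
2: 0x18f (blk 49, set 1) → MISS  vc=[29]
3: 0x18d (blk 49, set 1) → L1-HIT  vc=[29]
4: 0x1ce (blk 57, set 1) → MISS  vc=[29, 49]
5: 0x124 (blk 36, set 4) → MISS  vc=[29, 49]
6: 0x18a (blk 49, set 1) → VC-HIT  vc=[29, 57]
7: 0x12a (blk 37, set 5) → L1-HIT  vc=[29, 57]
8: 0x1cc (blk 57, set 1) → VC-HIT  vc=[29, 49]
9: 0x189 (blk 49, set 1) → VC-HIT  vc=[29, 57]

VC = [29, 57]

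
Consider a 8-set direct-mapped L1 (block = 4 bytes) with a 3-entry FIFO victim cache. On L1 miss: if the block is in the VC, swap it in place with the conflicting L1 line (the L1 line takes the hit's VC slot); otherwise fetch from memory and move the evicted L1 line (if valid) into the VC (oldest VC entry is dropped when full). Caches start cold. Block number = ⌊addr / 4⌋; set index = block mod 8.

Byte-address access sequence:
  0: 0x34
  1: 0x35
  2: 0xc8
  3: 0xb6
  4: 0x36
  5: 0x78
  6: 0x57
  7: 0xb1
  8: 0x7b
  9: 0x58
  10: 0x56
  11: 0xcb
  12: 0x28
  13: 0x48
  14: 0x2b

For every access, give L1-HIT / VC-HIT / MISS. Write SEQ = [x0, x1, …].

SEQ = [MISS, L1-HIT, MISS, MISS, VC-HIT, MISS, MISS, MISS, L1-HIT, MISS, L1-HIT, L1-HIT, MISS, MISS, VC-HIT]

  [0] addr=0x34 blk=13 s=5: MISS | VC []
  [1] addr=0x35 blk=13 s=5: L1-HIT | VC []
  [2] addr=0xc8 blk=50 s=2: MISS | VC []
  [3] addr=0xb6 blk=45 s=5: MISS | VC [13]
  [4] addr=0x36 blk=13 s=5: VC-HIT | VC [45]
  [5] addr=0x78 blk=30 s=6: MISS | VC [45]
  [6] addr=0x57 blk=21 s=5: MISS | VC [45, 13]
  [7] addr=0xb1 blk=44 s=4: MISS | VC [45, 13]
  [8] addr=0x7b blk=30 s=6: L1-HIT | VC [45, 13]
  [9] addr=0x58 blk=22 s=6: MISS | VC [45, 13, 30]
  [10] addr=0x56 blk=21 s=5: L1-HIT | VC [45, 13, 30]
  [11] addr=0xcb blk=50 s=2: L1-HIT | VC [45, 13, 30]
  [12] addr=0x28 blk=10 s=2: MISS | VC [13, 30, 50]
  [13] addr=0x48 blk=18 s=2: MISS | VC [30, 50, 10]
  [14] addr=0x2b blk=10 s=2: VC-HIT | VC [30, 50, 18]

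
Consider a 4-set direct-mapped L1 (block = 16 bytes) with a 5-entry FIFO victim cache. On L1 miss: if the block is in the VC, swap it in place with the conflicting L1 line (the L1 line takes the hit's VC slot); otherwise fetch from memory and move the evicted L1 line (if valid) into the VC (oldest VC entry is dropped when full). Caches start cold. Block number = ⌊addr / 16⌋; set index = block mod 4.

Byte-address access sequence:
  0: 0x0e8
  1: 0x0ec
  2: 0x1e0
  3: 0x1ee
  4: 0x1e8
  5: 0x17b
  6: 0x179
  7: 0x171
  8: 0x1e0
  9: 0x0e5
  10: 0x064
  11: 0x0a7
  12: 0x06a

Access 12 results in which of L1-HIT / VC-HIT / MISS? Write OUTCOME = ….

OUTCOME = VC-HIT

0: 0xe8 (blk 14, set 2) → MISS  vc=[]
1: 0xec (blk 14, set 2) → L1-HIT  vc=[]
2: 0x1e0 (blk 30, set 2) → MISS  vc=[14]
3: 0x1ee (blk 30, set 2) → L1-HIT  vc=[14]
4: 0x1e8 (blk 30, set 2) → L1-HIT  vc=[14]
5: 0x17b (blk 23, set 3) → MISS  vc=[14]
6: 0x179 (blk 23, set 3) → L1-HIT  vc=[14]
7: 0x171 (blk 23, set 3) → L1-HIT  vc=[14]
8: 0x1e0 (blk 30, set 2) → L1-HIT  vc=[14]
9: 0xe5 (blk 14, set 2) → VC-HIT  vc=[30]
10: 0x64 (blk 6, set 2) → MISS  vc=[30, 14]
11: 0xa7 (blk 10, set 2) → MISS  vc=[30, 14, 6]
12: 0x6a (blk 6, set 2) → VC-HIT  vc=[30, 14, 10]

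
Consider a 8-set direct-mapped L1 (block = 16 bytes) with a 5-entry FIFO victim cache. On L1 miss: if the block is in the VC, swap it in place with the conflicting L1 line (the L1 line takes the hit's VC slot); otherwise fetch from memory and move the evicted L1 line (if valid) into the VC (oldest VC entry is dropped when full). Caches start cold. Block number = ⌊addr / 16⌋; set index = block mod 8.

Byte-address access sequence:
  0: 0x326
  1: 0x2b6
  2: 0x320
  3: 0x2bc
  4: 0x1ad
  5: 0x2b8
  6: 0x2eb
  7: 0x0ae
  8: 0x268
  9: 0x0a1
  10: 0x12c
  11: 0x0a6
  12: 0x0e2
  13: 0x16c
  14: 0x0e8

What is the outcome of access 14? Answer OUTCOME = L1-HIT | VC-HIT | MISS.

#0 0x326→b50/s2 MISS; vc=[]
#1 0x2b6→b43/s3 MISS; vc=[]
#2 0x320→b50/s2 L1-HIT; vc=[]
#3 0x2bc→b43/s3 L1-HIT; vc=[]
#4 0x1ad→b26/s2 MISS; vc=[50]
#5 0x2b8→b43/s3 L1-HIT; vc=[50]
#6 0x2eb→b46/s6 MISS; vc=[50]
#7 0xae→b10/s2 MISS; vc=[50,26]
#8 0x268→b38/s6 MISS; vc=[50,26,46]
#9 0xa1→b10/s2 L1-HIT; vc=[50,26,46]
#10 0x12c→b18/s2 MISS; vc=[50,26,46,10]
#11 0xa6→b10/s2 VC-HIT; vc=[50,26,46,18]
#12 0xe2→b14/s6 MISS; vc=[50,26,46,18,38]
#13 0x16c→b22/s6 MISS; vc=[26,46,18,38,14]
#14 0xe8→b14/s6 VC-HIT; vc=[26,46,18,38,22]

OUTCOME = VC-HIT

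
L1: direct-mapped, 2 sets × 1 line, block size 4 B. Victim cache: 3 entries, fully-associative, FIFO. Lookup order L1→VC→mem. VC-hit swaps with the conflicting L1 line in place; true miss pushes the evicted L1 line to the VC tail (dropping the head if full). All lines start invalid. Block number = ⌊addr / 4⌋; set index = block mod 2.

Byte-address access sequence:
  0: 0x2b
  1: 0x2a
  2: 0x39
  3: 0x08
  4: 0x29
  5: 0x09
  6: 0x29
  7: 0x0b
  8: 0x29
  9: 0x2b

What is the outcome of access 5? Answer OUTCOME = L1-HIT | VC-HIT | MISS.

0: 0x2b (blk 10, set 0) → MISS  vc=[]
1: 0x2a (blk 10, set 0) → L1-HIT  vc=[]
2: 0x39 (blk 14, set 0) → MISS  vc=[10]
3: 0x8 (blk 2, set 0) → MISS  vc=[10, 14]
4: 0x29 (blk 10, set 0) → VC-HIT  vc=[2, 14]
5: 0x9 (blk 2, set 0) → VC-HIT  vc=[10, 14]
6: 0x29 (blk 10, set 0) → VC-HIT  vc=[2, 14]
7: 0xb (blk 2, set 0) → VC-HIT  vc=[10, 14]
8: 0x29 (blk 10, set 0) → VC-HIT  vc=[2, 14]
9: 0x2b (blk 10, set 0) → L1-HIT  vc=[2, 14]

OUTCOME = VC-HIT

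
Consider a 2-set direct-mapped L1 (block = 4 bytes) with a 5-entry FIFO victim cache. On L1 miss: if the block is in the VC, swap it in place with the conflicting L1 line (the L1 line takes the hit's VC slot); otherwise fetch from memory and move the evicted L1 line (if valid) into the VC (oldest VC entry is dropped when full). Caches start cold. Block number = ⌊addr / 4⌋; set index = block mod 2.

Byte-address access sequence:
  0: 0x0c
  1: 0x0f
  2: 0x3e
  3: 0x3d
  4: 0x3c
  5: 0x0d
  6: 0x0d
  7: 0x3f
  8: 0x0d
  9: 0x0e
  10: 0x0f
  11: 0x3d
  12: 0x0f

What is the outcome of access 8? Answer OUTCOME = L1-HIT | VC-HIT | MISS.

OUTCOME = VC-HIT

0: 0xc (blk 3, set 1) → MISS  vc=[]
1: 0xf (blk 3, set 1) → L1-HIT  vc=[]
2: 0x3e (blk 15, set 1) → MISS  vc=[3]
3: 0x3d (blk 15, set 1) → L1-HIT  vc=[3]
4: 0x3c (blk 15, set 1) → L1-HIT  vc=[3]
5: 0xd (blk 3, set 1) → VC-HIT  vc=[15]
6: 0xd (blk 3, set 1) → L1-HIT  vc=[15]
7: 0x3f (blk 15, set 1) → VC-HIT  vc=[3]
8: 0xd (blk 3, set 1) → VC-HIT  vc=[15]
9: 0xe (blk 3, set 1) → L1-HIT  vc=[15]
10: 0xf (blk 3, set 1) → L1-HIT  vc=[15]
11: 0x3d (blk 15, set 1) → VC-HIT  vc=[3]
12: 0xf (blk 3, set 1) → VC-HIT  vc=[15]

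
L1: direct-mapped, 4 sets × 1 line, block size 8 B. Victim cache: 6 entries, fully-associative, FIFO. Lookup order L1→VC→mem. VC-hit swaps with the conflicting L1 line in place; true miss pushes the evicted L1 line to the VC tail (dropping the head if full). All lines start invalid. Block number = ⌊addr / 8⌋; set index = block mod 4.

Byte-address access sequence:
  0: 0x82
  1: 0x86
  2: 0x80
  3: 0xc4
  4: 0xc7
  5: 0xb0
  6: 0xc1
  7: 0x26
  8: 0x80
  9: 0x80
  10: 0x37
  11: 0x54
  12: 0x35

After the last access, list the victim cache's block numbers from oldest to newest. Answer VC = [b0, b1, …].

  [0] addr=0x82 blk=16 s=0: MISS | VC []
  [1] addr=0x86 blk=16 s=0: L1-HIT | VC []
  [2] addr=0x80 blk=16 s=0: L1-HIT | VC []
  [3] addr=0xc4 blk=24 s=0: MISS | VC [16]
  [4] addr=0xc7 blk=24 s=0: L1-HIT | VC [16]
  [5] addr=0xb0 blk=22 s=2: MISS | VC [16]
  [6] addr=0xc1 blk=24 s=0: L1-HIT | VC [16]
  [7] addr=0x26 blk=4 s=0: MISS | VC [16, 24]
  [8] addr=0x80 blk=16 s=0: VC-HIT | VC [4, 24]
  [9] addr=0x80 blk=16 s=0: L1-HIT | VC [4, 24]
  [10] addr=0x37 blk=6 s=2: MISS | VC [4, 24, 22]
  [11] addr=0x54 blk=10 s=2: MISS | VC [4, 24, 22, 6]
  [12] addr=0x35 blk=6 s=2: VC-HIT | VC [4, 24, 22, 10]

VC = [4, 24, 22, 10]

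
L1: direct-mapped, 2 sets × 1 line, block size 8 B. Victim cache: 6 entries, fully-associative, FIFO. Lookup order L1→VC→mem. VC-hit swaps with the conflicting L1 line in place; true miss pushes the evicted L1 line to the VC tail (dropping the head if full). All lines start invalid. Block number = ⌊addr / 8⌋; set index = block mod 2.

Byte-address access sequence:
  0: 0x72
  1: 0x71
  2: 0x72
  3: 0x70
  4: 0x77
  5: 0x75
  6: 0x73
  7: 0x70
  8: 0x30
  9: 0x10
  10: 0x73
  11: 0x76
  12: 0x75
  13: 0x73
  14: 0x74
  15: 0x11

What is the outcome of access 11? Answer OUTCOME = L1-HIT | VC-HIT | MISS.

  [0] addr=0x72 blk=14 s=0: MISS | VC []
  [1] addr=0x71 blk=14 s=0: L1-HIT | VC []
  [2] addr=0x72 blk=14 s=0: L1-HIT | VC []
  [3] addr=0x70 blk=14 s=0: L1-HIT | VC []
  [4] addr=0x77 blk=14 s=0: L1-HIT | VC []
  [5] addr=0x75 blk=14 s=0: L1-HIT | VC []
  [6] addr=0x73 blk=14 s=0: L1-HIT | VC []
  [7] addr=0x70 blk=14 s=0: L1-HIT | VC []
  [8] addr=0x30 blk=6 s=0: MISS | VC [14]
  [9] addr=0x10 blk=2 s=0: MISS | VC [14, 6]
  [10] addr=0x73 blk=14 s=0: VC-HIT | VC [2, 6]
  [11] addr=0x76 blk=14 s=0: L1-HIT | VC [2, 6]
  [12] addr=0x75 blk=14 s=0: L1-HIT | VC [2, 6]
  [13] addr=0x73 blk=14 s=0: L1-HIT | VC [2, 6]
  [14] addr=0x74 blk=14 s=0: L1-HIT | VC [2, 6]
  [15] addr=0x11 blk=2 s=0: VC-HIT | VC [14, 6]

OUTCOME = L1-HIT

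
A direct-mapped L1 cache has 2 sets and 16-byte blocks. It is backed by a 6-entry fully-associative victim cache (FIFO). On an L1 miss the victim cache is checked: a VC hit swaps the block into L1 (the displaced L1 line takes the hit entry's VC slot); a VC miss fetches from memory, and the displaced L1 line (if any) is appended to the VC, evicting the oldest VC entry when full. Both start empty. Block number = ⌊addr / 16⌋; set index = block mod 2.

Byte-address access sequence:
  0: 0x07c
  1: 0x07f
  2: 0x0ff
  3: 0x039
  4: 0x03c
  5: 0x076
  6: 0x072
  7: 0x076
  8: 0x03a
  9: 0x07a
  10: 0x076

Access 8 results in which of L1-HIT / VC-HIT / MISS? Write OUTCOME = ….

#0 0x7c→b7/s1 MISS; vc=[]
#1 0x7f→b7/s1 L1-HIT; vc=[]
#2 0xff→b15/s1 MISS; vc=[7]
#3 0x39→b3/s1 MISS; vc=[7,15]
#4 0x3c→b3/s1 L1-HIT; vc=[7,15]
#5 0x76→b7/s1 VC-HIT; vc=[3,15]
#6 0x72→b7/s1 L1-HIT; vc=[3,15]
#7 0x76→b7/s1 L1-HIT; vc=[3,15]
#8 0x3a→b3/s1 VC-HIT; vc=[7,15]
#9 0x7a→b7/s1 VC-HIT; vc=[3,15]
#10 0x76→b7/s1 L1-HIT; vc=[3,15]

OUTCOME = VC-HIT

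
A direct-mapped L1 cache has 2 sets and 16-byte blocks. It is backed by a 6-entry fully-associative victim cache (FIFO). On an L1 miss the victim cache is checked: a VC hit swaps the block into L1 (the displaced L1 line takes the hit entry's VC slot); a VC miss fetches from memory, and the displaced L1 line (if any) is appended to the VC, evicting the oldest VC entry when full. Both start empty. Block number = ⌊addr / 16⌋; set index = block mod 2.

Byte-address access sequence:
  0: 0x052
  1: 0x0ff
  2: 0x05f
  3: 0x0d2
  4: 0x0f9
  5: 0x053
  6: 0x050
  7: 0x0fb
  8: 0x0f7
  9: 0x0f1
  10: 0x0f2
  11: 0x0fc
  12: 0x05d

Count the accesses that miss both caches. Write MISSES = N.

#0 0x52→b5/s1 MISS; vc=[]
#1 0xff→b15/s1 MISS; vc=[5]
#2 0x5f→b5/s1 VC-HIT; vc=[15]
#3 0xd2→b13/s1 MISS; vc=[15,5]
#4 0xf9→b15/s1 VC-HIT; vc=[13,5]
#5 0x53→b5/s1 VC-HIT; vc=[13,15]
#6 0x50→b5/s1 L1-HIT; vc=[13,15]
#7 0xfb→b15/s1 VC-HIT; vc=[13,5]
#8 0xf7→b15/s1 L1-HIT; vc=[13,5]
#9 0xf1→b15/s1 L1-HIT; vc=[13,5]
#10 0xf2→b15/s1 L1-HIT; vc=[13,5]
#11 0xfc→b15/s1 L1-HIT; vc=[13,5]
#12 0x5d→b5/s1 VC-HIT; vc=[13,15]

MISSES = 3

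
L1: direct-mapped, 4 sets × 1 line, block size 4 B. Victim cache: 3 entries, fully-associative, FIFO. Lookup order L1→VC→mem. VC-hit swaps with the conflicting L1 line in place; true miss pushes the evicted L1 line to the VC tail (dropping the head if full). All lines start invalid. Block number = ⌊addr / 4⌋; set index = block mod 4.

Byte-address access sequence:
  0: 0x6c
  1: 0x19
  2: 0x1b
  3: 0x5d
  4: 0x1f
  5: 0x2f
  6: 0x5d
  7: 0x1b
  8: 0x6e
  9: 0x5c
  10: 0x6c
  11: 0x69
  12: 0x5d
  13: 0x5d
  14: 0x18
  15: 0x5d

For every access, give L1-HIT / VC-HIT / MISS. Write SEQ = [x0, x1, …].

#0 0x6c→b27/s3 MISS; vc=[]
#1 0x19→b6/s2 MISS; vc=[]
#2 0x1b→b6/s2 L1-HIT; vc=[]
#3 0x5d→b23/s3 MISS; vc=[27]
#4 0x1f→b7/s3 MISS; vc=[27,23]
#5 0x2f→b11/s3 MISS; vc=[27,23,7]
#6 0x5d→b23/s3 VC-HIT; vc=[27,11,7]
#7 0x1b→b6/s2 L1-HIT; vc=[27,11,7]
#8 0x6e→b27/s3 VC-HIT; vc=[23,11,7]
#9 0x5c→b23/s3 VC-HIT; vc=[27,11,7]
#10 0x6c→b27/s3 VC-HIT; vc=[23,11,7]
#11 0x69→b26/s2 MISS; vc=[11,7,6]
#12 0x5d→b23/s3 MISS; vc=[7,6,27]
#13 0x5d→b23/s3 L1-HIT; vc=[7,6,27]
#14 0x18→b6/s2 VC-HIT; vc=[7,26,27]
#15 0x5d→b23/s3 L1-HIT; vc=[7,26,27]

SEQ = [MISS, MISS, L1-HIT, MISS, MISS, MISS, VC-HIT, L1-HIT, VC-HIT, VC-HIT, VC-HIT, MISS, MISS, L1-HIT, VC-HIT, L1-HIT]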